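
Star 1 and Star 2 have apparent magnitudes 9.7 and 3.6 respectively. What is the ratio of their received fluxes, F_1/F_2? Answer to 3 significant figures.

F_1/F_2 ≈ 3.63×10^-3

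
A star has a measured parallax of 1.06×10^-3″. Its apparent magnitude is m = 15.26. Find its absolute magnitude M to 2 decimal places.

M ≈ 5.39

d = 1/p = 1/1.06×10^-3″ = 943.4 pc
5 log₁₀(d/10 pc) = 5 log₁₀(943.4) − 5 = 9.873
M = m − 5 log₁₀(d/10) = 15.26 − 9.873 = 5.387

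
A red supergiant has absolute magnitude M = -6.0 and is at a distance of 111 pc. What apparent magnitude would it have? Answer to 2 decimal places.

m = M + 5 log₁₀ d − 5 = -6.0 + 5·2.0453 − 5 = -0.773

m ≈ -0.77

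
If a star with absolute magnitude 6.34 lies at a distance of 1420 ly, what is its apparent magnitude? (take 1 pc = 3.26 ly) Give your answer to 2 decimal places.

m ≈ 14.54

d = 1420 ly / 3.26 = 435.6 pc
m = M + 5 log₁₀ d − 5 = 6.34 + 5·2.6391 − 5 = 14.535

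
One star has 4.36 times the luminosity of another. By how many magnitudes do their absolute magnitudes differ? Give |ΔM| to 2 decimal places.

Pogson: ΔM = −2.5 log₁₀(ratio) = −2.5 log₁₀(4.36) = −2.5 × 0.6395 = -1.599

|ΔM| ≈ 1.60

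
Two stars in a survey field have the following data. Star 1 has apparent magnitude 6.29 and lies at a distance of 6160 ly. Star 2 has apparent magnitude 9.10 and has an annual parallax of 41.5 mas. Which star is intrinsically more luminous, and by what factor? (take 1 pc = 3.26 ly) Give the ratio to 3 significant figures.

Star 1 is more luminous, by a factor of 81800.

Star 1: d = 6160 ly / 3.26 = 1890 pc
Star 1: M = m − 5 log₁₀ d + 5 = 6.29 − 5·3.2764 + 5 = -5.092
Star 2: p = 41.5 mas = 0.0415″ → d = 1/p = 24.10 pc
Star 2: M = m − 5 log₁₀ d + 5 = 9.10 − 5·1.3820 + 5 = 7.190
ΔM = M_1 − M_2 = -5.092 − (7.190) = -12.282; smaller M is more luminous → Star 1.
L ratio = 10^(0.4 |ΔM|) = 10^4.913 = 81810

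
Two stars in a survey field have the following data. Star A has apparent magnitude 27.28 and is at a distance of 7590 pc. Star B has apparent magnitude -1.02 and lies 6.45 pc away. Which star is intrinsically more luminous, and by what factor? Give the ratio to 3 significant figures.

Star A: M = m − 5 log₁₀ d + 5 = 27.28 − 5·3.8802 + 5 = 12.879
Star B: M = m − 5 log₁₀ d + 5 = -1.02 − 5·0.8096 + 5 = -0.068
ΔM = M_A − M_B = 12.879 − (-0.068) = 12.947; smaller M is more luminous → Star B.
L ratio = 10^(0.4 |ΔM|) = 10^5.179 = 150900

Star B is more luminous, by a factor of 151000.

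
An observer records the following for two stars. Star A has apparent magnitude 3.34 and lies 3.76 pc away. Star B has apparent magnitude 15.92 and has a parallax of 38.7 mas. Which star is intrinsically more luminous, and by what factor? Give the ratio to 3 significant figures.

Star A is more luminous, by a factor of 2280.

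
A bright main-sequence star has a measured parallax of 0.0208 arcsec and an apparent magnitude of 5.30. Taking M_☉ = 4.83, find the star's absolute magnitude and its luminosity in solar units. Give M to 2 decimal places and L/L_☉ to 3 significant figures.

M ≈ 1.89; L/L_☉ ≈ 15.0

d = 1/p = 1/0.0208″ = 48.08 pc
M = m − 5 log₁₀ d + 5 = 5.30 − 5·1.6819 + 5 = 1.890
M − M_☉ = 1.890 − 4.83 = -2.940
L/L_☉ = 10^(−0.4 × -2.940) = 14.99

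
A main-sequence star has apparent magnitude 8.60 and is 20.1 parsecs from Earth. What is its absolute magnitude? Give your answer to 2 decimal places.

M ≈ 7.08

5 log₁₀(d/10 pc) = 5 log₁₀(20.10) − 5 = 1.516
M = m − 5 log₁₀(d/10) = 8.60 − 1.516 = 7.084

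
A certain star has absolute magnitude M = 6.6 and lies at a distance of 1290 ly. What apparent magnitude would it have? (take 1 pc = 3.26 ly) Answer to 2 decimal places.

m ≈ 14.59

d = 1290 ly / 3.26 = 395.7 pc
m = M + 5 log₁₀ d − 5 = 6.6 + 5·2.5974 − 5 = 14.587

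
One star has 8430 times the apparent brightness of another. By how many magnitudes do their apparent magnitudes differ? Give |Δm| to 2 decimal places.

Pogson: Δm = −2.5 log₁₀(ratio) = −2.5 log₁₀(8430) = −2.5 × 3.9258 = -9.815

|Δm| ≈ 9.81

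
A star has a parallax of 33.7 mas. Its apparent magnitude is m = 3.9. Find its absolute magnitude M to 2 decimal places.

M ≈ 1.54

p = 33.7 mas = 0.0337″ → d = 1/p = 29.67 pc
5 log₁₀(d/10 pc) = 5 log₁₀(29.67) − 5 = 2.362
M = m − 5 log₁₀(d/10) = 3.9 − 2.362 = 1.538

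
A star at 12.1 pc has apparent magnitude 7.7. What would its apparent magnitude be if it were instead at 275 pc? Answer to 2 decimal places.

m ≈ 14.48

Flux ∝ 1/d², so Δm = 5 log₁₀(d₂/d₁) = 5 log₁₀(275/12.1) = 6.783
m₂ = m₁ + Δm = 7.7 + (6.783) = 14.483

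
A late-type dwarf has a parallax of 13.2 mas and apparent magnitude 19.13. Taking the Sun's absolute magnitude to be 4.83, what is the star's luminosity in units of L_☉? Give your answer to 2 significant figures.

d = 1/p = 1000/13.2 mas = 75.76 pc
M = m − 5 log₁₀ d + 5 = 19.13 − 5·1.8794 + 5 = 14.733
M − M_☉ = 14.733 − 4.83 = 9.903
L/L_☉ = 10^(−0.4 × 9.903) = 1.094×10^-4

L/L_☉ ≈ 1.1×10^-4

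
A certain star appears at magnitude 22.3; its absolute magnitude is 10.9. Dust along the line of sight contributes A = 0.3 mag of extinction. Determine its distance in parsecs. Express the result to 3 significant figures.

d ≈ 1660 pc

m − M = 5 log₁₀(d/10 pc) + A  ⇒  22.3 − (10.9) − 0.3 = 5 log₁₀(d/10)
11.100 = 5 log₁₀(d/10)
log₁₀ d = (m − M − A)/5 + 1 = 3.2200
d = 10^3.2200 = 1660 pc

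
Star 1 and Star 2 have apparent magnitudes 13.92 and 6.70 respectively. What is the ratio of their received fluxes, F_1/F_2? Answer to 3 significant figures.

F_1/F_2 ≈ 1.29×10^-3

Magnitude difference = 7.22
Flux ratio = 10^(−0.4 Δm) = 10^(−0.4 × 7.22) = 10^-2.888 = 1.294×10^-3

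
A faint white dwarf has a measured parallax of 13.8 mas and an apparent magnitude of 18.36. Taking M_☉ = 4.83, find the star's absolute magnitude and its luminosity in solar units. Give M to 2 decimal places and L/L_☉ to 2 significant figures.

d = 1/p = 1000/13.8 mas = 72.46 pc
M = m − 5 log₁₀ d + 5 = 18.36 − 5·1.8601 + 5 = 14.059
M − M_☉ = 14.059 − 4.83 = 9.229
L/L_☉ = 10^(−0.4 × 9.229) = 2.033×10^-4

M ≈ 14.06; L/L_☉ ≈ 2.0×10^-4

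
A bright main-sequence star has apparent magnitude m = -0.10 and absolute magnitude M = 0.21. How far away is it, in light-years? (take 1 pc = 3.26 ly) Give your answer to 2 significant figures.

d ≈ 28 ly

Distance modulus: m − M = -0.10 − (0.21) = -0.310
m − M = 5 log₁₀ d − 5
log₁₀ d = (m − M)/5 + 1 = 0.9380
d = 10^0.9380 = 8.670 pc
= 28.26 ly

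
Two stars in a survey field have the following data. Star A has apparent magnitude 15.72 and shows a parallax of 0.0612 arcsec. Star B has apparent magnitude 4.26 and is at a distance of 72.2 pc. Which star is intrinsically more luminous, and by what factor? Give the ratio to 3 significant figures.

Star A: d = 1/p = 1/0.0612″ = 16.34 pc
Star A: M = m − 5 log₁₀ d + 5 = 15.72 − 5·1.2132 + 5 = 14.654
Star B: M = m − 5 log₁₀ d + 5 = 4.26 − 5·1.8585 + 5 = -0.033
ΔM = M_A − M_B = 14.654 − (-0.033) = 14.686; smaller M is more luminous → Star B.
L ratio = 10^(0.4 |ΔM|) = 10^5.875 = 749200

Star B is more luminous, by a factor of 749000.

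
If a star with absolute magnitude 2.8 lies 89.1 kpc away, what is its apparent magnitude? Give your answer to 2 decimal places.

m ≈ 22.55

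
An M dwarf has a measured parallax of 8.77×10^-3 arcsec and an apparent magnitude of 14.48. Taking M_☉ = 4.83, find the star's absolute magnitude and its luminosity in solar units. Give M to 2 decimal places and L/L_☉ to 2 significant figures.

M ≈ 9.19; L/L_☉ ≈ 0.018

d = 1/p = 1/8.77×10^-3″ = 114.0 pc
M = m − 5 log₁₀ d + 5 = 14.48 − 5·2.0570 + 5 = 9.195
M − M_☉ = 9.195 − 4.83 = 4.365
L/L_☉ = 10^(−0.4 × 4.365) = 0.01795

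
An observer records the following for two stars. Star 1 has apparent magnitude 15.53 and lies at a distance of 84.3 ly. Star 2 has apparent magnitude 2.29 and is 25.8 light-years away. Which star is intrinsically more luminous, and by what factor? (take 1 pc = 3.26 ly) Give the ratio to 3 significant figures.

Star 1: d = 84.3 ly / 3.26 = 25.86 pc
Star 1: M = m − 5 log₁₀ d + 5 = 15.53 − 5·1.4126 + 5 = 13.467
Star 2: d = 25.8 ly / 3.26 = 7.914 pc
Star 2: M = m − 5 log₁₀ d + 5 = 2.29 − 5·0.8984 + 5 = 2.798
ΔM = M_1 − M_2 = 13.467 − (2.798) = 10.669; smaller M is more luminous → Star 2.
L ratio = 10^(0.4 |ΔM|) = 10^4.268 = 18520

Star 2 is more luminous, by a factor of 18500.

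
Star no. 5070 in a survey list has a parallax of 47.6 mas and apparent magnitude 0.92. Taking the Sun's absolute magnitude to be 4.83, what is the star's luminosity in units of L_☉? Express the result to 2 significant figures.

L/L_☉ ≈ 160

d = 1/p = 1000/47.6 mas = 21.01 pc
M = m − 5 log₁₀ d + 5 = 0.92 − 5·1.3224 + 5 = -0.692
M − M_☉ = -0.692 − 4.83 = -5.522
L/L_☉ = 10^(−0.4 × -5.522) = 161.7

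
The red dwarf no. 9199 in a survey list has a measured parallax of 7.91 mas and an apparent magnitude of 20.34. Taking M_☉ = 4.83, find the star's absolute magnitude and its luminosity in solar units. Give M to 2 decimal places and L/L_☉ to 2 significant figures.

M ≈ 14.83; L/L_☉ ≈ 1.0×10^-4

d = 1/p = 1000/7.91 mas = 126.4 pc
M = m − 5 log₁₀ d + 5 = 20.34 − 5·2.1018 + 5 = 14.831
M − M_☉ = 14.831 − 4.83 = 10.001
L/L_☉ = 10^(−0.4 × 10.001) = 9.992×10^-5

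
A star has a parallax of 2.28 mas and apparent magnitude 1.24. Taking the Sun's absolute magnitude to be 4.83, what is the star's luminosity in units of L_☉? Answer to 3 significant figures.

d = 1/p = 1000/2.28 mas = 438.6 pc
M = m − 5 log₁₀ d + 5 = 1.24 − 5·2.6421 + 5 = -6.970
M − M_☉ = -6.970 − 4.83 = -11.800
L/L_☉ = 10^(−0.4 × -11.800) = 52500

L/L_☉ ≈ 52500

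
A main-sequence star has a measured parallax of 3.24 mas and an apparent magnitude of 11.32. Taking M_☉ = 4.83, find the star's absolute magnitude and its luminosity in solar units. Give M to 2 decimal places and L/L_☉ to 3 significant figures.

M ≈ 3.87; L/L_☉ ≈ 2.41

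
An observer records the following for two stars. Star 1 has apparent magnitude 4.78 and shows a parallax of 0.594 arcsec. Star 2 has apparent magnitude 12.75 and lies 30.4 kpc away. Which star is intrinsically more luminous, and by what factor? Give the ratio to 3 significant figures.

Star 1: d = 1/p = 1/0.594″ = 1.684 pc
Star 1: M = m − 5 log₁₀ d + 5 = 4.78 − 5·0.2262 + 5 = 8.649
Star 2: d = 30.4 kpc = 30400 pc
Star 2: M = m − 5 log₁₀ d + 5 = 12.75 − 5·4.4829 + 5 = -4.664
ΔM = M_1 − M_2 = 8.649 − (-4.664) = 13.313; smaller M is more luminous → Star 2.
L ratio = 10^(0.4 |ΔM|) = 10^5.325 = 211500

Star 2 is more luminous, by a factor of 212000.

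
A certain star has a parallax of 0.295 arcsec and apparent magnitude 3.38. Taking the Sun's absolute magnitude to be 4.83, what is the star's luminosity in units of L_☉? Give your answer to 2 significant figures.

L/L_☉ ≈ 0.44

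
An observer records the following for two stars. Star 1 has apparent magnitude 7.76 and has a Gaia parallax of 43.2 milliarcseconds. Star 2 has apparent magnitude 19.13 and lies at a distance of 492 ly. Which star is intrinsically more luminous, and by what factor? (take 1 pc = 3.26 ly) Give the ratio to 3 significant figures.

Star 1 is more luminous, by a factor of 831.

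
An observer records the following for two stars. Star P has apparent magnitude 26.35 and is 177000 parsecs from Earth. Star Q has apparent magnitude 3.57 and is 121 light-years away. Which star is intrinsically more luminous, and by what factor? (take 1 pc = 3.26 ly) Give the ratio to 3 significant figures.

Star Q is more luminous, by a factor of 56.9.

Star P: M = m − 5 log₁₀ d + 5 = 26.35 − 5·5.2480 + 5 = 5.110
Star Q: d = 121 ly / 3.26 = 37.12 pc
Star Q: M = m − 5 log₁₀ d + 5 = 3.57 − 5·1.5696 + 5 = 0.722
ΔM = M_P − M_Q = 5.110 − (0.722) = 4.388; smaller M is more luminous → Star Q.
L ratio = 10^(0.4 |ΔM|) = 10^1.755 = 56.91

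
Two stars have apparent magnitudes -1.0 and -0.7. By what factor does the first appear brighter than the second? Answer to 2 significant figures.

Magnitude difference = -0.3
Flux ratio = 10^(−0.4 Δm) = 10^(−0.4 × -0.3) = 10^0.120 = 1.318

1.3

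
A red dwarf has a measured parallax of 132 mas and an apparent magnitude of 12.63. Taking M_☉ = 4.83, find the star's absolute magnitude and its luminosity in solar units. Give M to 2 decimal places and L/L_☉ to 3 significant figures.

M ≈ 13.23; L/L_☉ ≈ 4.35×10^-4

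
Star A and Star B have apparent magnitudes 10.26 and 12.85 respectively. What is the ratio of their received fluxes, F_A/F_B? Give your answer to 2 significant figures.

F_A/F_B ≈ 11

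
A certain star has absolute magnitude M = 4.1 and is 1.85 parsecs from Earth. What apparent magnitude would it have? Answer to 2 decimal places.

m = M + 5 log₁₀ d − 5 = 4.1 + 5·0.2672 − 5 = 0.436

m ≈ 0.44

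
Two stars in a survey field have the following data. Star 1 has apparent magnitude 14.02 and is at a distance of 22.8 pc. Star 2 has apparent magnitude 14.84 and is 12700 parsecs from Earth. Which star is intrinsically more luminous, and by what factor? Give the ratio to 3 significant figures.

Star 2 is more luminous, by a factor of 146000.

Star 1: M = m − 5 log₁₀ d + 5 = 14.02 − 5·1.3579 + 5 = 12.230
Star 2: M = m − 5 log₁₀ d + 5 = 14.84 − 5·4.1038 + 5 = -0.679
ΔM = M_1 − M_2 = 12.230 − (-0.679) = 12.909; smaller M is more luminous → Star 2.
L ratio = 10^(0.4 |ΔM|) = 10^5.164 = 145800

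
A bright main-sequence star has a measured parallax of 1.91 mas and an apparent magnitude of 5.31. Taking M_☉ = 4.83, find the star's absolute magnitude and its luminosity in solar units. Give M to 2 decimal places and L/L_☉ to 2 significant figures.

d = 1/p = 1000/1.91 mas = 523.6 pc
M = m − 5 log₁₀ d + 5 = 5.31 − 5·2.7190 + 5 = -3.285
M − M_☉ = -3.285 − 4.83 = -8.115
L/L_☉ = 10^(−0.4 × -8.115) = 1762

M ≈ -3.28; L/L_☉ ≈ 1800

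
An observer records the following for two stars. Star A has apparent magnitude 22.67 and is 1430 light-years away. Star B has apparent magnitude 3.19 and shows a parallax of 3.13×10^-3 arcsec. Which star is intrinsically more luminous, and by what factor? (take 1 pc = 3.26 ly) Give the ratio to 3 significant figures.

Star A: d = 1430 ly / 3.26 = 438.7 pc
Star A: M = m − 5 log₁₀ d + 5 = 22.67 − 5·2.6421 + 5 = 14.459
Star B: d = 1/p = 1/3.13×10^-3″ = 319.5 pc
Star B: M = m − 5 log₁₀ d + 5 = 3.19 − 5·2.5045 + 5 = -4.332
ΔM = M_A − M_B = 14.459 − (-4.332) = 18.792; smaller M is more luminous → Star B.
L ratio = 10^(0.4 |ΔM|) = 10^7.517 = 3.286×10^7

Star B is more luminous, by a factor of 3.29×10^7.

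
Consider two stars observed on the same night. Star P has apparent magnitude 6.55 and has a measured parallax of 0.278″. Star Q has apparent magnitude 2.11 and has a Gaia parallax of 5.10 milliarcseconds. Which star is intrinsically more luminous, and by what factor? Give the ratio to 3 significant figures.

Star P: d = 1/p = 1/0.278″ = 3.597 pc
Star P: M = m − 5 log₁₀ d + 5 = 6.55 − 5·0.5560 + 5 = 8.770
Star Q: p = 5.10 mas = 5.10×10^-3″ → d = 1/p = 196.1 pc
Star Q: M = m − 5 log₁₀ d + 5 = 2.11 − 5·2.2924 + 5 = -4.352
ΔM = M_P − M_Q = 8.770 − (-4.352) = 13.122; smaller M is more luminous → Star Q.
L ratio = 10^(0.4 |ΔM|) = 10^5.249 = 177400

Star Q is more luminous, by a factor of 177000.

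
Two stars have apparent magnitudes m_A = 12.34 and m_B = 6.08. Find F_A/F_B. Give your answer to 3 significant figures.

Magnitude difference = 6.26
Flux ratio = 10^(−0.4 Δm) = 10^(−0.4 × 6.26) = 10^-2.504 = 3.133×10^-3

F_A/F_B ≈ 3.13×10^-3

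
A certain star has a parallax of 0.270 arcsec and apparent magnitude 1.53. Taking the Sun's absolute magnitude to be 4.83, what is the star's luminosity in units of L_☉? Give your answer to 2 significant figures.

L/L_☉ ≈ 2.9

d = 1/p = 1/0.270″ = 3.704 pc
M = m − 5 log₁₀ d + 5 = 1.53 − 5·0.5686 + 5 = 3.687
M − M_☉ = 3.687 − 4.83 = -1.143
L/L_☉ = 10^(−0.4 × -1.143) = 2.866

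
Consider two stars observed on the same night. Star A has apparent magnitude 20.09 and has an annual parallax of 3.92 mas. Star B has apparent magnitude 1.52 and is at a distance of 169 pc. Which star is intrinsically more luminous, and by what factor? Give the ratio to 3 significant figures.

Star B is more luminous, by a factor of 1.18×10^7.

Star A: p = 3.92 mas = 3.92×10^-3″ → d = 1/p = 255.1 pc
Star A: M = m − 5 log₁₀ d + 5 = 20.09 − 5·2.4067 + 5 = 13.056
Star B: M = m − 5 log₁₀ d + 5 = 1.52 − 5·2.2279 + 5 = -4.619
ΔM = M_A − M_B = 13.056 − (-4.619) = 17.676; smaller M is more luminous → Star B.
L ratio = 10^(0.4 |ΔM|) = 10^7.070 = 1.176×10^7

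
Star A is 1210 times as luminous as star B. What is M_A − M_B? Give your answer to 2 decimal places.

Pogson: ΔM = −2.5 log₁₀(ratio) = −2.5 log₁₀(1210) = −2.5 × 3.0828 = -7.707
Star A is brighter, so it has the smaller magnitude: the difference is negative.

M_A − M_B ≈ -7.71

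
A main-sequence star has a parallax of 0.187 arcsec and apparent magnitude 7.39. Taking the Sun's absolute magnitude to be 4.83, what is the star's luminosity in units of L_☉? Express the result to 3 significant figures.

L/L_☉ ≈ 0.0271

d = 1/p = 1/0.187″ = 5.348 pc
M = m − 5 log₁₀ d + 5 = 7.39 − 5·0.7282 + 5 = 8.749
M − M_☉ = 8.749 − 4.83 = 3.919
L/L_☉ = 10^(−0.4 × 3.919) = 0.02706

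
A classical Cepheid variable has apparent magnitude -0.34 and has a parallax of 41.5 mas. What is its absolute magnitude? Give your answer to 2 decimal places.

M ≈ -2.25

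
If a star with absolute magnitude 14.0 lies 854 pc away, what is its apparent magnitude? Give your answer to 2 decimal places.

m = M + 5 log₁₀ d − 5 = 14.0 + 5·2.9315 − 5 = 23.657

m ≈ 23.66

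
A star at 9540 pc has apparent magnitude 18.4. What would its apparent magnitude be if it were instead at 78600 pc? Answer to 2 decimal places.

Flux ∝ 1/d², so Δm = 5 log₁₀(d₂/d₁) = 5 log₁₀(78600/9540) = 4.579
m₂ = m₁ + Δm = 18.4 + (4.579) = 22.979

m ≈ 22.98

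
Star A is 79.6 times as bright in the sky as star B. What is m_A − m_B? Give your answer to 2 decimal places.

Pogson: Δm = −2.5 log₁₀(ratio) = −2.5 log₁₀(79.6) = −2.5 × 1.9009 = -4.752
Star A is brighter, so it has the smaller magnitude: the difference is negative.

m_A − m_B ≈ -4.75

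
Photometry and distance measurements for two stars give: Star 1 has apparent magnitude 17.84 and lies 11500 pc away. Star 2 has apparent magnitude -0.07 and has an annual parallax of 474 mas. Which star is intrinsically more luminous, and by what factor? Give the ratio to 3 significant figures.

Star 1: M = m − 5 log₁₀ d + 5 = 17.84 − 5·4.0607 + 5 = 2.537
Star 2: p = 474 mas = 0.474″ → d = 1/p = 2.110 pc
Star 2: M = m − 5 log₁₀ d + 5 = -0.07 − 5·0.3242 + 5 = 3.309
ΔM = M_1 − M_2 = 2.537 − (3.309) = -0.772; smaller M is more luminous → Star 1.
L ratio = 10^(0.4 |ΔM|) = 10^0.309 = 2.037

Star 1 is more luminous, by a factor of 2.04.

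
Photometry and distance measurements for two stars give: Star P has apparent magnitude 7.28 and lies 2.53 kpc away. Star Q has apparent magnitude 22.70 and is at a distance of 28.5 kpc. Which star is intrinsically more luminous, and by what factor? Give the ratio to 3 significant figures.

Star P is more luminous, by a factor of 11600.

Star P: d = 2.53 kpc = 2530 pc
Star P: M = m − 5 log₁₀ d + 5 = 7.28 − 5·3.4031 + 5 = -4.736
Star Q: d = 28.5 kpc = 28500 pc
Star Q: M = m − 5 log₁₀ d + 5 = 22.70 − 5·4.4548 + 5 = 5.426
ΔM = M_P − M_Q = -4.736 − (5.426) = -10.161; smaller M is more luminous → Star P.
L ratio = 10^(0.4 |ΔM|) = 10^4.065 = 11600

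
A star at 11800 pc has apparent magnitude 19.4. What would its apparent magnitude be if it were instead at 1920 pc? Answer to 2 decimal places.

m ≈ 15.46

Flux ∝ 1/d², so Δm = 5 log₁₀(d₂/d₁) = 5 log₁₀(1920/11800) = -3.943
m₂ = m₁ + Δm = 19.4 + (-3.943) = 15.457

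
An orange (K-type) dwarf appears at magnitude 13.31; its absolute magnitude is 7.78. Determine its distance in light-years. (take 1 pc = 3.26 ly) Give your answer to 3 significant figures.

d ≈ 416 ly

Distance modulus: m − M = 13.31 − (7.78) = 5.530
m − M = 5 log₁₀ d − 5
log₁₀ d = (m − M)/5 + 1 = 2.1060
d = 10^2.1060 = 127.6 pc
= 416.1 ly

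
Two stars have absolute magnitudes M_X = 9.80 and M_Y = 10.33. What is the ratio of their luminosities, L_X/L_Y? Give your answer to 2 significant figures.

L_X/L_Y ≈ 1.6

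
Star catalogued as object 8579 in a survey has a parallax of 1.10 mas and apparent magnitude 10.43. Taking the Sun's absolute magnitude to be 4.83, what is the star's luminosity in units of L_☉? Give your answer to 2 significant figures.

d = 1/p = 1000/1.10 mas = 909.1 pc
M = m − 5 log₁₀ d + 5 = 10.43 − 5·2.9586 + 5 = 0.637
M − M_☉ = 0.637 − 4.83 = -4.193
L/L_☉ = 10^(−0.4 × -4.193) = 47.56

L/L_☉ ≈ 48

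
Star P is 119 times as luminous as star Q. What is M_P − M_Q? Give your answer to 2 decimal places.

M_P − M_Q ≈ -5.19

Pogson: ΔM = −2.5 log₁₀(ratio) = −2.5 log₁₀(119) = −2.5 × 2.0755 = -5.189
Star P is brighter, so it has the smaller magnitude: the difference is negative.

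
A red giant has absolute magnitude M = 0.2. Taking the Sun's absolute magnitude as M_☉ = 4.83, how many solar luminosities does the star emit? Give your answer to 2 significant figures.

M − M_☉ = 0.2 − 4.83 = -4.630
L/L_☉ = 10^(−0.4 (M − M_☉)) = 10^1.852 = 71.12

L/L_☉ ≈ 71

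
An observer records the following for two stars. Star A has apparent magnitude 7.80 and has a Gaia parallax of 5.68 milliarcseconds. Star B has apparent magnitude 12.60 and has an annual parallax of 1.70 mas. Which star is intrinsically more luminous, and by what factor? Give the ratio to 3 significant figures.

Star A is more luminous, by a factor of 7.45.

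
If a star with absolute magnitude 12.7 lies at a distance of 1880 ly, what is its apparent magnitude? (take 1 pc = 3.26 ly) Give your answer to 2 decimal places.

m ≈ 21.50

d = 1880 ly / 3.26 = 576.7 pc
m = M + 5 log₁₀ d − 5 = 12.7 + 5·2.7609 − 5 = 21.505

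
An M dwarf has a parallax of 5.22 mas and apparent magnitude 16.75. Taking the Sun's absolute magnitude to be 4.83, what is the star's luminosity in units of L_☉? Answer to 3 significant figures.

L/L_☉ ≈ 6.26×10^-3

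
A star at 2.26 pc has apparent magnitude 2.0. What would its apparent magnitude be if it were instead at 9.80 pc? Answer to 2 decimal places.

m ≈ 5.19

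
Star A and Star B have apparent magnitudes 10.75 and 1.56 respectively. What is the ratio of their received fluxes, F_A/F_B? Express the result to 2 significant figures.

Magnitude difference = 9.19
Flux ratio = 10^(−0.4 Δm) = 10^(−0.4 × 9.19) = 10^-3.676 = 2.109×10^-4

F_A/F_B ≈ 2.1×10^-4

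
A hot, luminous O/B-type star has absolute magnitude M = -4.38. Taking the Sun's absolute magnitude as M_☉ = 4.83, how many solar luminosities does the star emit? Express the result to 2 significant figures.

L/L_☉ ≈ 4800

M − M_☉ = -4.38 − 4.83 = -9.210
L/L_☉ = 10^(−0.4 (M − M_☉)) = 10^3.684 = 4831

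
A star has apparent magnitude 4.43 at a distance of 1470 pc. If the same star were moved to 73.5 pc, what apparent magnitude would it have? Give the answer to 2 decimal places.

m ≈ -2.08

Flux ∝ 1/d², so Δm = 5 log₁₀(d₂/d₁) = 5 log₁₀(73.5/1470) = -6.505
m₂ = m₁ + Δm = 4.43 + (-6.505) = -2.075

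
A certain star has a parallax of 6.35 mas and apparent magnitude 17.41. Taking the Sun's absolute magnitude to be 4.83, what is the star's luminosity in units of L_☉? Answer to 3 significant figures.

d = 1/p = 1000/6.35 mas = 157.5 pc
M = m − 5 log₁₀ d + 5 = 17.41 − 5·2.1972 + 5 = 11.424
M − M_☉ = 11.424 − 4.83 = 6.594
L/L_☉ = 10^(−0.4 × 6.594) = 2.304×10^-3

L/L_☉ ≈ 2.30×10^-3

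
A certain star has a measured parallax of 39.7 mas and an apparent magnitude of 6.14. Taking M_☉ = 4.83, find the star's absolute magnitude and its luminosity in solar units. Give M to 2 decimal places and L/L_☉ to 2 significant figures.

d = 1/p = 1000/39.7 mas = 25.19 pc
M = m − 5 log₁₀ d + 5 = 6.14 − 5·1.4012 + 5 = 4.134
M − M_☉ = 4.134 − 4.83 = -0.696
L/L_☉ = 10^(−0.4 × -0.696) = 1.899

M ≈ 4.13; L/L_☉ ≈ 1.9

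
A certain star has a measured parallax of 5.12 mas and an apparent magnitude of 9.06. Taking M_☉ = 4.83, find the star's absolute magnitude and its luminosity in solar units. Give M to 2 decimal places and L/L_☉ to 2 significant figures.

d = 1/p = 1000/5.12 mas = 195.3 pc
M = m − 5 log₁₀ d + 5 = 9.06 − 5·2.2907 + 5 = 2.606
M − M_☉ = 2.606 − 4.83 = -2.224
L/L_☉ = 10^(−0.4 × -2.224) = 7.753

M ≈ 2.61; L/L_☉ ≈ 7.8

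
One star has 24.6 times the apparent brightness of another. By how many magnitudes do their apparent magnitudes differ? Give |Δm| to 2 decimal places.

Pogson: Δm = −2.5 log₁₀(ratio) = −2.5 log₁₀(24.6) = −2.5 × 1.3909 = -3.477

|Δm| ≈ 3.48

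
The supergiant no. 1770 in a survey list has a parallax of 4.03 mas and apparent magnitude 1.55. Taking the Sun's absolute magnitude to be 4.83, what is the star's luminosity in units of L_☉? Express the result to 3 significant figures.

d = 1/p = 1000/4.03 mas = 248.1 pc
M = m − 5 log₁₀ d + 5 = 1.55 − 5·2.3947 + 5 = -5.423
M − M_☉ = -5.423 − 4.83 = -10.253
L/L_☉ = 10^(−0.4 × -10.253) = 12630

L/L_☉ ≈ 12600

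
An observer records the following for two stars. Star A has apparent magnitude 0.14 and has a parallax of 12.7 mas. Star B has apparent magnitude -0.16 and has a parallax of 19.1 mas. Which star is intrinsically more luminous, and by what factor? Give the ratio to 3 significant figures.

Star A is more luminous, by a factor of 1.72.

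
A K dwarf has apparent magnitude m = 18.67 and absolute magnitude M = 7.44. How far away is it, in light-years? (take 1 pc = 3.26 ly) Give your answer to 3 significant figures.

d ≈ 5740 ly

μ = m − M = 11.230
m − M = 5 log₁₀ d − 5
log₁₀ d = (m − M)/5 + 1 = 3.2460
d = 10^3.2460 = 1762 pc
= 5744 ly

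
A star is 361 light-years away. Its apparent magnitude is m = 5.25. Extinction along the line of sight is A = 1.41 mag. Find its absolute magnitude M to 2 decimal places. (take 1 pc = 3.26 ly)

d = 361 ly / 3.26 = 110.7 pc
5 log₁₀(d/10 pc) = 5 log₁₀(110.7) − 5 = 5.221
M = m − 5 log₁₀(d/10) − A = 5.25 − 5.221 − 1.41 = -1.381

M ≈ -1.38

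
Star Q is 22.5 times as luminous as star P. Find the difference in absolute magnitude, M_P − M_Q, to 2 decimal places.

M_P − M_Q ≈ 3.38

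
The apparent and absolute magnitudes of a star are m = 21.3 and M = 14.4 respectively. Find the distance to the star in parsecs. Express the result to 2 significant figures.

d ≈ 240 pc

Distance modulus: m − M = 21.3 − (14.4) = 6.900
m − M = 5 log₁₀ d − 5
log₁₀ d = (m − M)/5 + 1 = 2.3800
d = 10^2.3800 = 239.9 pc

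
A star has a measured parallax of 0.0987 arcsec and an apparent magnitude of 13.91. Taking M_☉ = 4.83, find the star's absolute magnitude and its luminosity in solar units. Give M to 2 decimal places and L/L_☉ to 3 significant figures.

M ≈ 13.88; L/L_☉ ≈ 2.40×10^-4

d = 1/p = 1/0.0987″ = 10.13 pc
M = m − 5 log₁₀ d + 5 = 13.91 − 5·1.0057 + 5 = 13.882
M − M_☉ = 13.882 − 4.83 = 9.052
L/L_☉ = 10^(−0.4 × 9.052) = 2.395×10^-4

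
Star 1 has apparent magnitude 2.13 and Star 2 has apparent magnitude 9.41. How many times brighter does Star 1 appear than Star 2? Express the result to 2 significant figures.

820

Δm = 2.13 − (9.41) = -7.28
Flux ratio = 10^(−0.4 Δm) = 10^(−0.4 × -7.28) = 10^2.912 = 816.6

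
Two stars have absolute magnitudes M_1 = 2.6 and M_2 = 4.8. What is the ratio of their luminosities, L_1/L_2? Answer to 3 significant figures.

ΔM = M_1 − M_2 = -2.2
L_1/L_2 = 10^(−0.4 ΔM) = 10^0.880 = 7.586

L_1/L_2 ≈ 7.59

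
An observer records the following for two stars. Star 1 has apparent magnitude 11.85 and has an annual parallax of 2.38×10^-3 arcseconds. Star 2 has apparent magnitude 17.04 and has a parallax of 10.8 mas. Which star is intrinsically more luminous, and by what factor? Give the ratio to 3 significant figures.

Star 1: d = 1/p = 1/2.38×10^-3″ = 420.2 pc
Star 1: M = m − 5 log₁₀ d + 5 = 11.85 − 5·2.6234 + 5 = 3.733
Star 2: p = 10.8 mas = 0.0108″ → d = 1/p = 92.59 pc
Star 2: M = m − 5 log₁₀ d + 5 = 17.04 − 5·1.9666 + 5 = 12.207
ΔM = M_1 − M_2 = 3.733 − (12.207) = -8.474; smaller M is more luminous → Star 1.
L ratio = 10^(0.4 |ΔM|) = 10^3.390 = 2453

Star 1 is more luminous, by a factor of 2450.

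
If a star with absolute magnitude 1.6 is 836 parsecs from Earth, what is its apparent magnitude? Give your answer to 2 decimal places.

m = M + 5 log₁₀ d − 5 = 1.6 + 5·2.9222 − 5 = 11.211

m ≈ 11.21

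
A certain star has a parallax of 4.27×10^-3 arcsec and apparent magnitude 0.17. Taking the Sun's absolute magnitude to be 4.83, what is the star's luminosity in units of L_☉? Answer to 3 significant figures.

d = 1/p = 1/4.27×10^-3″ = 234.2 pc
M = m − 5 log₁₀ d + 5 = 0.17 − 5·2.3696 + 5 = -6.678
M − M_☉ = -6.678 − 4.83 = -11.508
L/L_☉ = 10^(−0.4 × -11.508) = 40100

L/L_☉ ≈ 40100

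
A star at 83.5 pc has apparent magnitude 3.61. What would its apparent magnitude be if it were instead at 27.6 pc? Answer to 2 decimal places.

m ≈ 1.21

Flux ∝ 1/d², so Δm = 5 log₁₀(d₂/d₁) = 5 log₁₀(27.6/83.5) = -2.404
m₂ = m₁ + Δm = 3.61 + (-2.404) = 1.206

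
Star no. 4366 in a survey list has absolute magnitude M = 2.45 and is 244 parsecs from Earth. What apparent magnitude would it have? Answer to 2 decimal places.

m ≈ 9.39

m = M + 5 log₁₀ d − 5 = 2.45 + 5·2.3874 − 5 = 9.387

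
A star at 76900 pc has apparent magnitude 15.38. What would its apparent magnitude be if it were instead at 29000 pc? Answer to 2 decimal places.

Flux ∝ 1/d², so Δm = 5 log₁₀(d₂/d₁) = 5 log₁₀(29000/76900) = -2.118
m₂ = m₁ + Δm = 15.38 + (-2.118) = 13.262

m ≈ 13.26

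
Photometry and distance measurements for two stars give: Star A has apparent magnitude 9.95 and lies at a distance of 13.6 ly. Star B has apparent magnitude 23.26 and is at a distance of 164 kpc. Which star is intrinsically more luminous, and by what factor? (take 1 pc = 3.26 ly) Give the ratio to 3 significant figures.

Star B is more luminous, by a factor of 7330.

Star A: d = 13.6 ly / 3.26 = 4.172 pc
Star A: M = m − 5 log₁₀ d + 5 = 9.95 − 5·0.6203 + 5 = 11.848
Star B: d = 164 kpc = 164000 pc
Star B: M = m − 5 log₁₀ d + 5 = 23.26 − 5·5.2148 + 5 = 2.186
ΔM = M_A − M_B = 11.848 − (2.186) = 9.663; smaller M is more luminous → Star B.
L ratio = 10^(0.4 |ΔM|) = 10^3.865 = 7329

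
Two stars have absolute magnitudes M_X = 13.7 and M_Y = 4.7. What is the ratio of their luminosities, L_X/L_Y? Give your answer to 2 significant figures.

L_X/L_Y ≈ 2.5×10^-4

ΔM = M_X − M_Y = 9.0
L_X/L_Y = 10^(−0.4 ΔM) = 10^-3.600 = 2.512×10^-4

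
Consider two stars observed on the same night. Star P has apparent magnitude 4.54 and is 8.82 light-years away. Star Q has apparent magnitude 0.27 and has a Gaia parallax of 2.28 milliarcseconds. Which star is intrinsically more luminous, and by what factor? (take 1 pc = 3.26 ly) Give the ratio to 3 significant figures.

Star Q is more luminous, by a factor of 1.34×10^6.

Star P: d = 8.82 ly / 3.26 = 2.706 pc
Star P: M = m − 5 log₁₀ d + 5 = 4.54 − 5·0.4323 + 5 = 7.379
Star Q: p = 2.28 mas = 2.28×10^-3″ → d = 1/p = 438.6 pc
Star Q: M = m − 5 log₁₀ d + 5 = 0.27 − 5·2.6421 + 5 = -7.940
ΔM = M_P − M_Q = 7.379 − (-7.940) = 15.319; smaller M is more luminous → Star Q.
L ratio = 10^(0.4 |ΔM|) = 10^6.128 = 1.342×10^6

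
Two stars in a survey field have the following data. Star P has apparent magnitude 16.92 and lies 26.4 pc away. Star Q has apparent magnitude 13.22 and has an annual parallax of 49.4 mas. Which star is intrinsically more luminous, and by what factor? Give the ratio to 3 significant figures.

Star P: M = m − 5 log₁₀ d + 5 = 16.92 − 5·1.4216 + 5 = 14.812
Star Q: p = 49.4 mas = 0.0494″ → d = 1/p = 20.24 pc
Star Q: M = m − 5 log₁₀ d + 5 = 13.22 − 5·1.3063 + 5 = 11.689
ΔM = M_P − M_Q = 14.812 − (11.689) = 3.123; smaller M is more luminous → Star Q.
L ratio = 10^(0.4 |ΔM|) = 10^1.249 = 17.76

Star Q is more luminous, by a factor of 17.8.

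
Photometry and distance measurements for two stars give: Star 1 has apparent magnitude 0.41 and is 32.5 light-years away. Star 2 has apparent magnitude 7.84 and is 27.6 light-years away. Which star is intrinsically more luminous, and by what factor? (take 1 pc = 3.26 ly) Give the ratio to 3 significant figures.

Star 1 is more luminous, by a factor of 1300.

Star 1: d = 32.5 ly / 3.26 = 9.969 pc
Star 1: M = m − 5 log₁₀ d + 5 = 0.41 − 5·0.9987 + 5 = 0.417
Star 2: d = 27.6 ly / 3.26 = 8.466 pc
Star 2: M = m − 5 log₁₀ d + 5 = 7.84 − 5·0.9277 + 5 = 8.202
ΔM = M_1 − M_2 = 0.417 − (8.202) = -7.785; smaller M is more luminous → Star 1.
L ratio = 10^(0.4 |ΔM|) = 10^3.114 = 1300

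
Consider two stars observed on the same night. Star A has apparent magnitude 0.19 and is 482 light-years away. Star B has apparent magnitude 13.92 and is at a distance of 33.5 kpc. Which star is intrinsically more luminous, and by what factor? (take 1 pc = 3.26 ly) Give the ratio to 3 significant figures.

Star A: d = 482 ly / 3.26 = 147.9 pc
Star A: M = m − 5 log₁₀ d + 5 = 0.19 − 5·2.1698 + 5 = -5.659
Star B: d = 33.5 kpc = 33500 pc
Star B: M = m − 5 log₁₀ d + 5 = 13.92 − 5·4.5250 + 5 = -3.705
ΔM = M_A − M_B = -5.659 − (-3.705) = -1.954; smaller M is more luminous → Star A.
L ratio = 10^(0.4 |ΔM|) = 10^0.782 = 6.047

Star A is more luminous, by a factor of 6.05.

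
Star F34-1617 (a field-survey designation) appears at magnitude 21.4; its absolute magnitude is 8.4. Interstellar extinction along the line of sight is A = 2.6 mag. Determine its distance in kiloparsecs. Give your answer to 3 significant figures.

m − M = 5 log₁₀(d/10 pc) + A  ⇒  21.4 − (8.4) − 2.6 = 5 log₁₀(d/10)
10.400 = 5 log₁₀(d/10)
log₁₀ d = (m − M − A)/5 + 1 = 3.0800
d = 10^3.0800 = 1202 pc
= 1.202 kpc

d ≈ 1.20 kpc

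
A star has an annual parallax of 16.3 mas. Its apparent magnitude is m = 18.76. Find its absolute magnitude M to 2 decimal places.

p = 16.3 mas = 0.0163″ → d = 1/p = 61.35 pc
5 log₁₀(d/10 pc) = 5 log₁₀(61.35) − 5 = 3.939
M = m − 5 log₁₀(d/10) = 18.76 − 3.939 = 14.821

M ≈ 14.82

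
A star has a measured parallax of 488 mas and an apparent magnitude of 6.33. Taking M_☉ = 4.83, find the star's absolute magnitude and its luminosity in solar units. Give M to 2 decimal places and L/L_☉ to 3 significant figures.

M ≈ 9.77; L/L_☉ ≈ 0.0105

d = 1/p = 1000/488 mas = 2.049 pc
M = m − 5 log₁₀ d + 5 = 6.33 − 5·0.3116 + 5 = 9.772
M − M_☉ = 9.772 − 4.83 = 4.942
L/L_☉ = 10^(−0.4 × 4.942) = 0.01055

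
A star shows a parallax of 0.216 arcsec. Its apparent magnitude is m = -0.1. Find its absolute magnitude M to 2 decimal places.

M ≈ 1.57

d = 1/p = 1/0.216″ = 4.630 pc
5 log₁₀(d/10 pc) = 5 log₁₀(4.630) − 5 = -1.672
M = m − 5 log₁₀(d/10) = -0.1 + 1.672 = 1.572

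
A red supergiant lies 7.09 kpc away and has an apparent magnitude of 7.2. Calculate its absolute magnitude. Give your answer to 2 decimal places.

M ≈ -7.05

d = 7.09 kpc = 7090 pc
5 log₁₀(d/10 pc) = 5 log₁₀(7090) − 5 = 14.253
M = m − 5 log₁₀(d/10) = 7.2 − 14.253 = -7.053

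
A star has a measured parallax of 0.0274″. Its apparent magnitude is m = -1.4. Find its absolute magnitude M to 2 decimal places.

M ≈ -4.21

d = 1/p = 1/0.0274″ = 36.50 pc
5 log₁₀(d/10 pc) = 5 log₁₀(36.50) − 5 = 2.811
M = m − 5 log₁₀(d/10) = -1.4 − 2.811 = -4.211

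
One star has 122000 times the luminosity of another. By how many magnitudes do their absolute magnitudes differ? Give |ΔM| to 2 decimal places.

Pogson: ΔM = −2.5 log₁₀(ratio) = −2.5 log₁₀(122000) = −2.5 × 5.0864 = -12.716

|ΔM| ≈ 12.72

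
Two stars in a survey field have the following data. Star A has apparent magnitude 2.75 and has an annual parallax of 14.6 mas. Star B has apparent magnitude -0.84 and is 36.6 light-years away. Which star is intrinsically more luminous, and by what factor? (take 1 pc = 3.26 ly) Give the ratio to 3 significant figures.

Star A is more luminous, by a factor of 1.36.

Star A: p = 14.6 mas = 0.0146″ → d = 1/p = 68.49 pc
Star A: M = m − 5 log₁₀ d + 5 = 2.75 − 5·1.8356 + 5 = -1.428
Star B: d = 36.6 ly / 3.26 = 11.23 pc
Star B: M = m − 5 log₁₀ d + 5 = -0.84 − 5·1.0503 + 5 = -1.091
ΔM = M_A − M_B = -1.428 − (-1.091) = -0.337; smaller M is more luminous → Star A.
L ratio = 10^(0.4 |ΔM|) = 10^0.135 = 1.364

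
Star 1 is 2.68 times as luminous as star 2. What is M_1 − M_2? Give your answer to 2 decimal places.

Pogson: ΔM = −2.5 log₁₀(ratio) = −2.5 log₁₀(2.68) = −2.5 × 0.4281 = -1.070
Star 1 is brighter, so it has the smaller magnitude: the difference is negative.

M_1 − M_2 ≈ -1.07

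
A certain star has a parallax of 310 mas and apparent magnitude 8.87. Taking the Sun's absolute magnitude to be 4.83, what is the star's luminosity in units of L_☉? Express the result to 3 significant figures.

L/L_☉ ≈ 2.52×10^-3

d = 1/p = 1000/310 mas = 3.226 pc
M = m − 5 log₁₀ d + 5 = 8.87 − 5·0.5086 + 5 = 11.327
M − M_☉ = 11.327 − 4.83 = 6.497
L/L_☉ = 10^(−0.4 × 6.497) = 2.519×10^-3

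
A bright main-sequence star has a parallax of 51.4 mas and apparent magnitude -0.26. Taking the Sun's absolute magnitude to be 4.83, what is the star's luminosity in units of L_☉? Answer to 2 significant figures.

d = 1/p = 1000/51.4 mas = 19.46 pc
M = m − 5 log₁₀ d + 5 = -0.26 − 5·1.2890 + 5 = -1.705
M − M_☉ = -1.705 − 4.83 = -6.535
L/L_☉ = 10^(−0.4 × -6.535) = 411.2

L/L_☉ ≈ 410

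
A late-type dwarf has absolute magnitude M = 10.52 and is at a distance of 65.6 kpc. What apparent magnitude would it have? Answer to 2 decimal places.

d = 65.6 kpc = 65600 pc
m = M + 5 log₁₀ d − 5 = 10.52 + 5·4.8169 − 5 = 29.605

m ≈ 29.60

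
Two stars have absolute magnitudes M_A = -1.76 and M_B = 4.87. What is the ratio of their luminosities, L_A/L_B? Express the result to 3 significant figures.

ΔM = M_A − M_B = -6.63
L_A/L_B = 10^(−0.4 ΔM) = 10^2.652 = 448.7

L_A/L_B ≈ 449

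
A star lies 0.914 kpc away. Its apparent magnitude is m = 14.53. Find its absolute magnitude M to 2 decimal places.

M ≈ 4.73

d = 0.914 kpc = 914.0 pc
5 log₁₀(d/10 pc) = 5 log₁₀(914.0) − 5 = 9.805
M = m − 5 log₁₀(d/10) = 14.53 − 9.805 = 4.725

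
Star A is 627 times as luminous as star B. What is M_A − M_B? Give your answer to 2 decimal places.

M_A − M_B ≈ -6.99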